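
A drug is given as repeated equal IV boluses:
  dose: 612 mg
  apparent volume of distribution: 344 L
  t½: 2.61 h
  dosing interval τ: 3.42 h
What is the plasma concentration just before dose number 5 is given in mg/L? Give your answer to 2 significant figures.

1.2 mg/L

C₀ per dose = Dose / Vd = 612 / 344 = 1.779 mg/L
k = ln2 / t½ = 0.693147 / 2.61 = 0.2656 h⁻¹
Fraction remaining after one interval: r = e^(−kτ) = e^(−0.2656 × 3.42) = 0.4032
Before dose 5, 4 doses have been given (aged 1τ, 2τ, 3τ, 4τ).
C_trough = C₀ × (r + r² + … + r^4) = C₀ × r(1−r^4)/(1−r)
        = 1.779 × 0.4032 × (1 − 0.02643) / (1 − 0.4032) = 1.170 mg/L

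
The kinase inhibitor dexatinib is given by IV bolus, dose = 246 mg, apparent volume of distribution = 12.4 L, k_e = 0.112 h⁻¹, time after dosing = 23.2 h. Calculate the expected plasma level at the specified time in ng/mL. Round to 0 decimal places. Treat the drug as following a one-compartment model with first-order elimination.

C₀ = Dose / Vd = 246.0 / 12.4 = 19.84 mg/L
C = C₀ · e^(−k·t) = 19.84 × e^(−0.1120 × 23.2)
  = 19.84 × 0.07439 = 1.476 mg/L
Convert: 1.476 mg/L × 1000 = 1476 ng/mL

1476 ng/mL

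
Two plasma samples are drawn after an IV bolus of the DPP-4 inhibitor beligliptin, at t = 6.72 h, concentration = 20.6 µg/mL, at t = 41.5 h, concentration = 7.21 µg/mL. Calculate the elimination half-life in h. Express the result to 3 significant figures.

k = ln(C₁/C₂) / (t₂ − t₁) = ln(20.6/7.21) / (41.5 − 6.72)
  = 1.050 / 34.78 = 0.03019 h⁻¹
t½ = ln2 / k = 0.693147 / 0.03019 = 22.96 h

23.0 h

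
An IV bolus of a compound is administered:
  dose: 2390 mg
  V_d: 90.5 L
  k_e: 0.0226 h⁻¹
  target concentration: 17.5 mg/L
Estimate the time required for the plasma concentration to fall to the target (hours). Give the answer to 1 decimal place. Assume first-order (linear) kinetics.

18.2 h

C₀ = Dose / Vd = 2390 / 90.5 = 26.41 mg/L
t = ln(C₀ / C) / k = ln(26.41 / 17.5) / 0.02260
  = ln(1.509) / 0.02260 = 0.4114 / 0.02260 = 18.20 h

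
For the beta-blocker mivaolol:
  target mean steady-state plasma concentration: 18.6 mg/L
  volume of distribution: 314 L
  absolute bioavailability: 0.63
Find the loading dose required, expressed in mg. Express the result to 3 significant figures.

9270 mg

LD = Css × Vd / F = 18.6 × 314 / 0.63 = 9270 mg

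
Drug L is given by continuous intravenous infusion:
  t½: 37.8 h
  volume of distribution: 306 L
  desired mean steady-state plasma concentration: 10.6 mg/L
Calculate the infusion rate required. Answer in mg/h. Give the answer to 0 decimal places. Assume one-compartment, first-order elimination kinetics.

k = ln2 / t½ = 0.693147 / 37.8 = 0.01834 h⁻¹
CL = k × Vd = 0.01834 × 306 = 5.612 L/h
At steady state, infusion rate R₀ = Css × CL = 10.6 × 5.612 = 59.49 mg/h

59 mg/h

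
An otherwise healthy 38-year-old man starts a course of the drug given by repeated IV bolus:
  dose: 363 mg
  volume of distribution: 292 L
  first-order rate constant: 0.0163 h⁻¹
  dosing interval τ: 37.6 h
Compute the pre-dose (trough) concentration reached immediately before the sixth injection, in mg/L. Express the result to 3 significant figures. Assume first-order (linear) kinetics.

1.40 mg/L

C₀ per dose = Dose / Vd = 363 / 292 = 1.243 mg/L
Fraction remaining after one interval: r = e^(−kτ) = e^(−0.01630 × 37.6) = 0.5418
Before dose 6, 5 doses have been given (aged 1τ, 2τ, 3τ, 4τ, 5τ).
C_trough = C₀ × (r + r² + … + r^5) = C₀ × r(1−r^5)/(1−r)
        = 1.243 × 0.5418 × (1 − 0.04669) / (1 − 0.5418) = 1.401 mg/L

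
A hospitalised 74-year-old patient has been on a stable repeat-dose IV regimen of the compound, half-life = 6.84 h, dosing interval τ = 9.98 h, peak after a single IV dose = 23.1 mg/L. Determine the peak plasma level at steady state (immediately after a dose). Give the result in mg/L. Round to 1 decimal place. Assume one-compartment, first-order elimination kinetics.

k = ln2 / t½ = 0.693147 / 6.84 = 0.1013 h⁻¹
e^(−kτ) = e^(−0.1013 × 9.98) = 0.3639
Accumulation ratio R = 1 / (1 − e^(−kτ)) = 1 / (1 − 0.3639) = 1.572
Steady-state peak = C₀ × R = 23.1 × 1.572 = 36.31 mg/L

36.3 mg/L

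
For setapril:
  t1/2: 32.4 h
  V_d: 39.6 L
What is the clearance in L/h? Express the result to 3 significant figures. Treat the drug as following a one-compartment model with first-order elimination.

0.847 L/h

k = ln2 / t½ = 0.693147 / 32.4 = 0.02139 h⁻¹
CL = k × Vd = 0.02139 × 39.6 = 0.8470 L/h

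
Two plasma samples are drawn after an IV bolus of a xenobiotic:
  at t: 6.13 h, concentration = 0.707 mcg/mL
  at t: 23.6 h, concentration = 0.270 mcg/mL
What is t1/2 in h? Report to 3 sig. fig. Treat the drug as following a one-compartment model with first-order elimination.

k = ln(C₁/C₂) / (t₂ − t₁) = ln(0.707/0.270) / (23.6 − 6.13)
  = 0.9626 / 17.47 = 0.05510 h⁻¹
t½ = ln2 / k = 0.693147 / 0.05510 = 12.58 h

12.6 h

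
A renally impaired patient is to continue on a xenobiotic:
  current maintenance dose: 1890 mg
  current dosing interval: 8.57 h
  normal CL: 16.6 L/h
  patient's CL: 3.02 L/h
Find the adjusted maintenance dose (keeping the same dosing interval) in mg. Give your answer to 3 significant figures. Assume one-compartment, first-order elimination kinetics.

344 mg

To keep the same average steady-state level, dosing rate must scale with clearance.
CL ratio = 3.02 / 16.6 = 0.1819
New dose (same interval) = 1890 × 0.1819 = 343.8 mg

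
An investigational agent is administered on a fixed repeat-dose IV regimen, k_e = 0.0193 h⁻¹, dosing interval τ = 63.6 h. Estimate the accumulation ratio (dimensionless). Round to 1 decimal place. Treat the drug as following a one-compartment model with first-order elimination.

1.4

e^(−kτ) = e^(−0.01930 × 63.6) = 0.2930
Accumulation ratio R = 1 / (1 − e^(−kτ)) = 1 / (1 − 0.2930) = 1.414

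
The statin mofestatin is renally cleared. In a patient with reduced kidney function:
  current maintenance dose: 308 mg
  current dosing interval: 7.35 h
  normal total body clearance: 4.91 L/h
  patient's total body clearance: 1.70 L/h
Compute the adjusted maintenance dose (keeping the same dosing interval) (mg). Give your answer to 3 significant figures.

107 mg

To keep the same average steady-state level, dosing rate must scale with clearance.
CL ratio = 1.70 / 4.91 = 0.3462
New dose (same interval) = 308 × 0.3462 = 106.6 mg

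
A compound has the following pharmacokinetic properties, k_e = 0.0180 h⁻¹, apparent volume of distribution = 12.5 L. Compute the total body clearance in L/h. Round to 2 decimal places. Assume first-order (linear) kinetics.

0.23 L/h

CL = k × Vd = 0.0180 × 12.5 = 0.2250 L/h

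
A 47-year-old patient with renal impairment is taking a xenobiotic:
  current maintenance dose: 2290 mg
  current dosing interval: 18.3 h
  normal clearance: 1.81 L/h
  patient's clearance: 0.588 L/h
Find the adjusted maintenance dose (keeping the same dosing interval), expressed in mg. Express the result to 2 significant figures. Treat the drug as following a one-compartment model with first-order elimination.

740 mg

To keep the same average steady-state level, dosing rate must scale with clearance.
CL ratio = 0.588 / 1.81 = 0.3249
New dose (same interval) = 2290 × 0.3249 = 744.0 mg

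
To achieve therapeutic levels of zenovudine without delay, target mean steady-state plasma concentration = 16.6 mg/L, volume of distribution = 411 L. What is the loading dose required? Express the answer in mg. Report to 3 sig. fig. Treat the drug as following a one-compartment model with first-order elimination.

LD = Css × Vd = 16.6 × 411 = 6823 mg

6820 mg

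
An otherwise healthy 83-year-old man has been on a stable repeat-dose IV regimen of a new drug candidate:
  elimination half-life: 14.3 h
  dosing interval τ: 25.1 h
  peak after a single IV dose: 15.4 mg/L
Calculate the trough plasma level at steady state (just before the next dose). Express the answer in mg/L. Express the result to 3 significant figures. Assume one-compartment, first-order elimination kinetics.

6.48 mg/L

k = ln2 / t½ = 0.693147 / 14.3 = 0.04847 h⁻¹
e^(−kτ) = e^(−0.04847 × 25.1) = 0.2962
Accumulation ratio R = 1 / (1 − e^(−kτ)) = 1 / (1 − 0.2962) = 1.421
Steady-state trough = C₀ × R × e^(−kτ) = 15.4 × 1.421 × 0.2962 = 6.482 mg/L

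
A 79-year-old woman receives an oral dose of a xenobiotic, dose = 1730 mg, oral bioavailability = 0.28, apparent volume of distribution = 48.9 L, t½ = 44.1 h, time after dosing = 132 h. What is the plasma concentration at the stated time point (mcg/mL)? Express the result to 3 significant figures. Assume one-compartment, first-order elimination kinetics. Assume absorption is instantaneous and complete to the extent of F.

Amount reaching circulation = F × Dose = 0.28 × 1730 = 484.4 mg
C₀ = F·Dose / Vd = 484.4 / 48.9 = 9.906 mg/L
k = ln2 / t½ = 0.693147 / 44.1 = 0.01572 h⁻¹
C = C₀ · e^(−k·t) = 9.906 × e^(−0.01572 × 132)
  = 9.906 × 0.1256 = 1.244 mg/L
(1.244 mg/L = 1.244 mcg/mL)

1.24 mcg/mL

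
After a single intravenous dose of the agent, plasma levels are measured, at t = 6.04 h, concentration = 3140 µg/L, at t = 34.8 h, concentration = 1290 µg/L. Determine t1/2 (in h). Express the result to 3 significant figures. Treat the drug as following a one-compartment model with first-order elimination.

22.4 h

k = ln(C₁/C₂) / (t₂ − t₁) = ln(3140/1290) / (34.8 − 6.04)
  = 0.8896 / 28.76 = 0.03093 h⁻¹
t½ = ln2 / k = 0.693147 / 0.03093 = 22.41 h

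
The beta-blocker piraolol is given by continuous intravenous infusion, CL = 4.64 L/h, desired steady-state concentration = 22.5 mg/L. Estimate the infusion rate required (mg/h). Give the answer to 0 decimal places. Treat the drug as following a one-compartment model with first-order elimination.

104 mg/h

At steady state, infusion rate R₀ = Css × CL = 22.5 × 4.640 = 104.4 mg/h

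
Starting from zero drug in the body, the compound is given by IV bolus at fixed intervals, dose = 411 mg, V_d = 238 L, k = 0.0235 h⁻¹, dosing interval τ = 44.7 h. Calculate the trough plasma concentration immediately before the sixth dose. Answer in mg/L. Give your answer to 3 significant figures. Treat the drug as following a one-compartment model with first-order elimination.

C₀ per dose = Dose / Vd = 411 / 238 = 1.727 mg/L
Fraction remaining after one interval: r = e^(−kτ) = e^(−0.02350 × 44.7) = 0.3498
Before dose 6, 5 doses have been given (aged 1τ, 2τ, 3τ, 4τ, 5τ).
C_trough = C₀ × (r + r² + … + r^5) = C₀ × r(1−r^5)/(1−r)
        = 1.727 × 0.3498 × (1 − 0.005237) / (1 − 0.3498) = 0.9242 mg/L

0.924 mg/L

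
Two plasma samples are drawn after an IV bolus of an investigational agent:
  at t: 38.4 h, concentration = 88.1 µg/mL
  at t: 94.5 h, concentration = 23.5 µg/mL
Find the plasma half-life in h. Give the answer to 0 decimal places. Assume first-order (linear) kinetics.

29 h

k = ln(C₁/C₂) / (t₂ − t₁) = ln(88.1/23.5) / (94.5 − 38.4)
  = 1.321 / 56.10 = 0.02355 h⁻¹
t½ = ln2 / k = 0.693147 / 0.02355 = 29.43 h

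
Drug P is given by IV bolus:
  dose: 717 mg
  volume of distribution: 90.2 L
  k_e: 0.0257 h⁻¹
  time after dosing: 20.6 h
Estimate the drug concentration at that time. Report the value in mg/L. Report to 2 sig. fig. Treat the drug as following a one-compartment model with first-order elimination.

4.7 mg/L

C₀ = Dose / Vd = 717.0 / 90.2 = 7.949 mg/L
C = C₀ · e^(−k·t) = 7.949 × e^(−0.02570 × 20.6)
  = 7.949 × 0.5889 = 4.681 mg/L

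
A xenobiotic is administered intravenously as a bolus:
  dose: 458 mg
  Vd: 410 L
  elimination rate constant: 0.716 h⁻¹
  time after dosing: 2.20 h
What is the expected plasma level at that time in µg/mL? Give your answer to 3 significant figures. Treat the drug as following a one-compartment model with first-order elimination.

0.231 µg/mL

C₀ = Dose / Vd = 458.0 / 410 = 1.117 mg/L
C = C₀ · e^(−k·t) = 1.117 × e^(−0.7160 × 2.20)
  = 1.117 × 0.2070 = 0.2312 mg/L
(0.2312 mg/L = 0.2312 µg/mL)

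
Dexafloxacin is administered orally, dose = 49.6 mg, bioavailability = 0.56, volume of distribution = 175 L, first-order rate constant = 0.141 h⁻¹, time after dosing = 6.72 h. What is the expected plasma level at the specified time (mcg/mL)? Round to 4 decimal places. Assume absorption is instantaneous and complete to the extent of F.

0.0615 mcg/mL

Amount reaching circulation = F × Dose = 0.56 × 49.60 = 27.78 mg
C₀ = F·Dose / Vd = 27.78 / 175 = 0.1587 mg/L
C = C₀ · e^(−k·t) = 0.1587 × e^(−0.1410 × 6.72)
  = 0.1587 × 0.3877 = 0.06153 mg/L
(0.06153 mg/L = 0.06153 mcg/mL)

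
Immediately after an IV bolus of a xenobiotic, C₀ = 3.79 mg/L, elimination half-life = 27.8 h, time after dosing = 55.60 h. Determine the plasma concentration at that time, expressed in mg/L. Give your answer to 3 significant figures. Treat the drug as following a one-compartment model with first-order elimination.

k = ln2 / t½ = 0.693147 / 27.8 = 0.02493 h⁻¹
t / t½ = 55.60 / 27.8 = 2 half-lives
C = C₀ × (1/2)^2 = 3.790 × 0.2500 = 0.9475 mg/L

0.948 mg/L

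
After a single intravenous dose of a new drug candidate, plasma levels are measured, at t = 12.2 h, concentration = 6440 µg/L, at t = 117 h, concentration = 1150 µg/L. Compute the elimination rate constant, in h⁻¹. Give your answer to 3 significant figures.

0.0164 h⁻¹

k = ln(C₁/C₂) / (t₂ − t₁) = ln(6440/1150) / (117 − 12.2)
  = 1.723 / 104.8 = 0.01644 h⁻¹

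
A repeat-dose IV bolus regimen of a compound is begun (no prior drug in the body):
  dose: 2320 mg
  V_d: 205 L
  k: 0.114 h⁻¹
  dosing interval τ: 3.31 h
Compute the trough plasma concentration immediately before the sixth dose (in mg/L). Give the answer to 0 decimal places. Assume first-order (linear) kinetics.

21 mg/L

C₀ per dose = Dose / Vd = 2320 / 205 = 11.32 mg/L
Fraction remaining after one interval: r = e^(−kτ) = e^(−0.1140 × 3.31) = 0.6857
Before dose 6, 5 doses have been given (aged 1τ, 2τ, 3τ, 4τ, 5τ).
C_trough = C₀ × (r + r² + … + r^5) = C₀ × r(1−r^5)/(1−r)
        = 11.32 × 0.6857 × (1 − 0.1516) / (1 − 0.6857) = 20.95 mg/L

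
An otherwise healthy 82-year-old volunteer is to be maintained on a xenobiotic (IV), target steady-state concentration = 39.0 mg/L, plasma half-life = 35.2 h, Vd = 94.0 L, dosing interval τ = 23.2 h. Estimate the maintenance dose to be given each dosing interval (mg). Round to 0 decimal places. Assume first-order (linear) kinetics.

1675 mg

k = ln2 / t½ = 0.693147 / 35.2 = 0.01969 h⁻¹
CL = k × Vd = 0.01969 × 94.0 = 1.851 L/h
At steady state, Dose/τ = Css × CL.
Dose = Css × CL × τ = 39.0 × 1.851 × 23.2 = 1675 mg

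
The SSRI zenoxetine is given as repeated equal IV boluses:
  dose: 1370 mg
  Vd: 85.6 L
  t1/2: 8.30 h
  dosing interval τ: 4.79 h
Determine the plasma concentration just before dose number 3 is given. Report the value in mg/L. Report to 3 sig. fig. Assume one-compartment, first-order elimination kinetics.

17.9 mg/L

C₀ per dose = Dose / Vd = 1370 / 85.6 = 16.00 mg/L
k = ln2 / t½ = 0.693147 / 8.30 = 0.08351 h⁻¹
Fraction remaining after one interval: r = e^(−kτ) = e^(−0.08351 × 4.79) = 0.6703
Before dose 3, 2 doses have been given (aged 1τ, 2τ).
C_trough = C₀ × (r + r²) = 16.00 × (0.6703 + 0.4493) = 17.91 mg/L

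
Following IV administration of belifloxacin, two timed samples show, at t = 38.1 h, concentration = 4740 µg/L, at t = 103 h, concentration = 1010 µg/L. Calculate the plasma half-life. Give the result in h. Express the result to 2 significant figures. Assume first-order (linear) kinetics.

29 h

k = ln(C₁/C₂) / (t₂ − t₁) = ln(4740/1010) / (103 − 38.1)
  = 1.546 / 64.90 = 0.02382 h⁻¹
t½ = ln2 / k = 0.693147 / 0.02382 = 29.10 h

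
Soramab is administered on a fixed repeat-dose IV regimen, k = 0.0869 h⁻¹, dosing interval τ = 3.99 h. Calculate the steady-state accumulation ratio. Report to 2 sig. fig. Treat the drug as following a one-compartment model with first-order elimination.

e^(−kτ) = e^(−0.08690 × 3.99) = 0.7070
Accumulation ratio R = 1 / (1 − e^(−kτ)) = 1 / (1 − 0.7070) = 3.413

3.4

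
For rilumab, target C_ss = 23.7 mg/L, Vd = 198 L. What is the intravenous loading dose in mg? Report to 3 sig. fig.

4690 mg

LD = Css × Vd = 23.7 × 198 = 4693 mg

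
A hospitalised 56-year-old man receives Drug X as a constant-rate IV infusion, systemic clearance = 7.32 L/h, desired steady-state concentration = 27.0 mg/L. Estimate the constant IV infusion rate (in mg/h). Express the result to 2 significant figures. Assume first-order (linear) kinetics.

At steady state, infusion rate R₀ = Css × CL = 27.0 × 7.320 = 197.6 mg/h

200 mg/h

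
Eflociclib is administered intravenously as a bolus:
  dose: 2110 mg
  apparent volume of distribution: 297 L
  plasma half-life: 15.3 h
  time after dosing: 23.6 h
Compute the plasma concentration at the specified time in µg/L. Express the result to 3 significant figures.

C₀ = Dose / Vd = 2110 / 297 = 7.104 mg/L
k = ln2 / t½ = 0.693147 / 15.3 = 0.04530 h⁻¹
C = C₀ · e^(−k·t) = 7.104 × e^(−0.04530 × 23.6)
  = 7.104 × 0.3433 = 2.439 mg/L
Convert: 2.439 mg/L × 1000 = 2439 µg/L

2440 µg/L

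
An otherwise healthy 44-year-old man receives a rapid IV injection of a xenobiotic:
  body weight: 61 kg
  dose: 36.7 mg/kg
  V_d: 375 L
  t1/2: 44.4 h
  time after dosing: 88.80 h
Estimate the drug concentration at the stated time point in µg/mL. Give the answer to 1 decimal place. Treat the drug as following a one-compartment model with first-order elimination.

Total dose = 36.7 × 61 = 2239 mg
C₀ = Dose / Vd = 2239 / 375 = 5.971 mg/L
k = ln2 / t½ = 0.693147 / 44.4 = 0.01561 h⁻¹
t / t½ = 88.80 / 44.4 = 2 half-lives
C = C₀ × (1/2)^2 = 5.971 × 0.2500 = 1.493 mg/L
(1.493 mg/L = 1.493 µg/mL)

1.5 µg/mL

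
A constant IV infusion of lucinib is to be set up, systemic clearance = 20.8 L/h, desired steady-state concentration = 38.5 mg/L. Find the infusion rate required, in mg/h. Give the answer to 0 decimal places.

801 mg/h

At steady state, infusion rate R₀ = Css × CL = 38.5 × 20.80 = 800.8 mg/h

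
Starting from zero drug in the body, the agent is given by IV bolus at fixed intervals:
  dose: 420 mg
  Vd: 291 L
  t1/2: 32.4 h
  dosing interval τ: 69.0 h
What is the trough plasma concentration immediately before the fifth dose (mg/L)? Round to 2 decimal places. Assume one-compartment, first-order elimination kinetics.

0.43 mg/L

C₀ per dose = Dose / Vd = 420 / 291 = 1.443 mg/L
k = ln2 / t½ = 0.693147 / 32.4 = 0.02139 h⁻¹
Fraction remaining after one interval: r = e^(−kτ) = e^(−0.02139 × 69.0) = 0.2286
Before dose 5, 4 doses have been given (aged 1τ, 2τ, 3τ, 4τ).
C_trough = C₀ × (r + r² + … + r^4) = C₀ × r(1−r^4)/(1−r)
        = 1.443 × 0.2286 × (1 − 0.002731) / (1 − 0.2286) = 0.4265 mg/L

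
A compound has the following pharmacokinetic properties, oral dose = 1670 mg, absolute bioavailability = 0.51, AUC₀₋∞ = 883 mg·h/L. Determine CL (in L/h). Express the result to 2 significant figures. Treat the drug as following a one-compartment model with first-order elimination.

0.96 L/h

CL = F·Dose / AUC = 0.51 × 1670 / 883 = 0.9646 L/h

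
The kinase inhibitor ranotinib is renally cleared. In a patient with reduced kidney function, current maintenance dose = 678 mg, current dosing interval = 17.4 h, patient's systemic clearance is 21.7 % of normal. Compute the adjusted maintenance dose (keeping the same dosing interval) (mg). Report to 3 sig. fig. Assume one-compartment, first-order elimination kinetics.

147 mg

To keep the same average steady-state level, dosing rate must scale with clearance.
CL ratio = 21.7 / 100 = 0.2170
New dose (same interval) = 678 × 0.2170 = 147.1 mg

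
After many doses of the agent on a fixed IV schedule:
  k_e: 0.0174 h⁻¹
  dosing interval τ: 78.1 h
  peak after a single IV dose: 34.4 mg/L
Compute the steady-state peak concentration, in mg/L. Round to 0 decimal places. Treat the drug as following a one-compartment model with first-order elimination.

46 mg/L

e^(−kτ) = e^(−0.01740 × 78.1) = 0.2569
Accumulation ratio R = 1 / (1 − e^(−kτ)) = 1 / (1 − 0.2569) = 1.346
Steady-state peak = C₀ × R = 34.4 × 1.346 = 46.30 mg/L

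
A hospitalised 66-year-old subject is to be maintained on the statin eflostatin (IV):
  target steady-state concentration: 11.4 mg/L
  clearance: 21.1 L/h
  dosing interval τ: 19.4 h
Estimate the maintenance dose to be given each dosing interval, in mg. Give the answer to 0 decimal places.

4666 mg

At steady state, Dose/τ = Css × CL.
Dose = Css × CL × τ = 11.4 × 21.10 × 19.4 = 4666 mg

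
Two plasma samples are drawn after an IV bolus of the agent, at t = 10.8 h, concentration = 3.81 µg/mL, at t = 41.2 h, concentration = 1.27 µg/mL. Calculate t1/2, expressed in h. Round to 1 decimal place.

k = ln(C₁/C₂) / (t₂ − t₁) = ln(3.81/1.27) / (41.2 − 10.8)
  = 1.099 / 30.40 = 0.03615 h⁻¹
t½ = ln2 / k = 0.693147 / 0.03615 = 19.17 h

19.2 h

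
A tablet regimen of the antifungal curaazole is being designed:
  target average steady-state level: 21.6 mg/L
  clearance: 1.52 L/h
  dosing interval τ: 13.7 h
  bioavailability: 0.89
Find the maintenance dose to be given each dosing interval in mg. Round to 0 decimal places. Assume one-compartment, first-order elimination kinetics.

505 mg

At steady state, F × (Dose/τ) = Css × CL.
Dose = Css × CL × τ / F = 21.6 × 1.520 × 13.7 / 0.89 = 505.4 mg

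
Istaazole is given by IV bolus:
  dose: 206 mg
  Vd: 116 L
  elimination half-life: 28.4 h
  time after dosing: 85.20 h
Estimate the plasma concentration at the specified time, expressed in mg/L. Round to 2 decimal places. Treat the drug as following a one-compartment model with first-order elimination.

0.22 mg/L

C₀ = Dose / Vd = 206.0 / 116 = 1.776 mg/L
k = ln2 / t½ = 0.693147 / 28.4 = 0.02441 h⁻¹
t / t½ = 85.20 / 28.4 = 3 half-lives
C = C₀ × (1/2)^3 = 1.776 × 0.1250 = 0.2220 mg/L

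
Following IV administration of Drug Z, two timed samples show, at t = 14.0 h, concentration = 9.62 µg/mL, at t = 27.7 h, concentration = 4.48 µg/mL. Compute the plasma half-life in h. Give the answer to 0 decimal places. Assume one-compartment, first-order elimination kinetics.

12 h

k = ln(C₁/C₂) / (t₂ − t₁) = ln(9.62/4.48) / (27.7 − 14.0)
  = 0.7642 / 13.70 = 0.05578 h⁻¹
t½ = ln2 / k = 0.693147 / 0.05578 = 12.43 h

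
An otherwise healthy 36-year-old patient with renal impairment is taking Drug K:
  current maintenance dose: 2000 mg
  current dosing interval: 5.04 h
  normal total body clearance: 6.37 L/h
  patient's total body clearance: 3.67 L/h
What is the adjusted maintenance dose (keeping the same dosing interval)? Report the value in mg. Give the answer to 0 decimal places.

To keep the same average steady-state level, dosing rate must scale with clearance.
CL ratio = 3.67 / 6.37 = 0.5761
New dose (same interval) = 2000 × 0.5761 = 1152 mg

1152 mg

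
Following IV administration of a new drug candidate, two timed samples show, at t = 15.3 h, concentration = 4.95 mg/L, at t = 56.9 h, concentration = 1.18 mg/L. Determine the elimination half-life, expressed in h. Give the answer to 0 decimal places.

20 h

k = ln(C₁/C₂) / (t₂ − t₁) = ln(4.95/1.18) / (56.9 − 15.3)
  = 1.434 / 41.60 = 0.03447 h⁻¹
t½ = ln2 / k = 0.693147 / 0.03447 = 20.11 h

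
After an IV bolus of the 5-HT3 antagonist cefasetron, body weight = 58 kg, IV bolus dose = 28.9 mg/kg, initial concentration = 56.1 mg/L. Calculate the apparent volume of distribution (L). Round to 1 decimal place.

Dose = 28.9 × 58 = 1676 mg
Vd = Dose / C₀ = 1676 / 56.1 = 29.88 L

29.9 L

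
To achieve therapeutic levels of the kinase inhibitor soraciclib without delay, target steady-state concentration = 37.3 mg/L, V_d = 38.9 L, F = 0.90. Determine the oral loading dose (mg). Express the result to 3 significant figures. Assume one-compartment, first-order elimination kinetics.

LD = Css × Vd / F = 37.3 × 38.9 / 0.90 = 1612 mg

1610 mg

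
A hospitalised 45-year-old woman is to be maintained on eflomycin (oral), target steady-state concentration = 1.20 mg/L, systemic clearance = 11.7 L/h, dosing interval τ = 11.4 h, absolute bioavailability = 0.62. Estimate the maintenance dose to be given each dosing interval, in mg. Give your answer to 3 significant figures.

258 mg

At steady state, F × (Dose/τ) = Css × CL.
Dose = Css × CL × τ / F = 1.20 × 11.70 × 11.4 / 0.62 = 258.2 mg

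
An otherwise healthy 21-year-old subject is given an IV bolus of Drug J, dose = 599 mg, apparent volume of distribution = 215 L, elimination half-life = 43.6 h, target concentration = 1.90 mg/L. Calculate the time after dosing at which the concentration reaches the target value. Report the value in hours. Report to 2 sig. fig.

24 h

C₀ = Dose / Vd = 599.0 / 215 = 2.786 mg/L
k = ln2 / t½ = 0.693147 / 43.6 = 0.01590 h⁻¹
t = ln(C₀ / C) / k = ln(2.786 / 1.90) / 0.01590
  = ln(1.466) / 0.01590 = 0.3825 / 0.01590 = 24.06 h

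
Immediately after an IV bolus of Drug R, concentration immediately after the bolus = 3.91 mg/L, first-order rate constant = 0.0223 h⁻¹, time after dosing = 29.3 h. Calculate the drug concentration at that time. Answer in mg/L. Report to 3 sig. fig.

C = C₀ · e^(−k·t) = 3.910 × e^(−0.02230 × 29.3)
  = 3.910 × 0.5203 = 2.034 mg/L

2.03 mg/L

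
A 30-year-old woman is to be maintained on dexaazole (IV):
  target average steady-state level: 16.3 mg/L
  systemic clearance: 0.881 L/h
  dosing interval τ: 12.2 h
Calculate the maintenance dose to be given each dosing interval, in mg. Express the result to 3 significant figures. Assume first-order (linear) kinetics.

175 mg

At steady state, Dose/τ = Css × CL.
Dose = Css × CL × τ = 16.3 × 0.8810 × 12.2 = 175.2 mg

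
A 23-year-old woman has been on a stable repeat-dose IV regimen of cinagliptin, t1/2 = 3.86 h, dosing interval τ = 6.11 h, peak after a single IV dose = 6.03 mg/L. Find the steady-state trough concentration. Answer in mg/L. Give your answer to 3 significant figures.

k = ln2 / t½ = 0.693147 / 3.86 = 0.1796 h⁻¹
e^(−kτ) = e^(−0.1796 × 6.11) = 0.3338
Accumulation ratio R = 1 / (1 − e^(−kτ)) = 1 / (1 − 0.3338) = 1.501
Steady-state trough = C₀ × R × e^(−kτ) = 6.03 × 1.501 × 0.3338 = 3.021 mg/L

3.02 mg/L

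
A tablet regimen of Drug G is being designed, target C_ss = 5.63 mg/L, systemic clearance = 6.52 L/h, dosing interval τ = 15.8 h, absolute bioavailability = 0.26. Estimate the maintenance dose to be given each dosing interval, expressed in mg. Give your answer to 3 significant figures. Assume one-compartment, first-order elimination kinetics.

At steady state, F × (Dose/τ) = Css × CL.
Dose = Css × CL × τ / F = 5.63 × 6.520 × 15.8 / 0.26 = 2231 mg

2230 mg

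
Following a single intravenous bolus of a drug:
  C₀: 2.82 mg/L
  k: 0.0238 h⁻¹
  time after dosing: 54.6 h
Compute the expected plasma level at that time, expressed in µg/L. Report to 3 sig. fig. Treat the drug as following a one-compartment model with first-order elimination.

C = C₀ · e^(−k·t) = 2.820 × e^(−0.02380 × 54.6)
  = 2.820 × 0.2727 = 0.7690 mg/L
Convert: 0.7690 mg/L × 1000 = 769.0 µg/L

769 µg/L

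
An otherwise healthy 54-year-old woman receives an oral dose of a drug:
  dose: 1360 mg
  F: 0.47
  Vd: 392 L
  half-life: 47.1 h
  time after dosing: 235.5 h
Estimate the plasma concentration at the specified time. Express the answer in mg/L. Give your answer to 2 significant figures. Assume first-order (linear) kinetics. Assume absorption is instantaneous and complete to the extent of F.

Amount reaching circulation = F × Dose = 0.47 × 1360 = 639.2 mg
C₀ = F·Dose / Vd = 639.2 / 392 = 1.631 mg/L
k = ln2 / t½ = 0.693147 / 47.1 = 0.01472 h⁻¹
t / t½ = 235.5 / 47.1 = 5 half-lives
C = C₀ × (1/2)^5 = 1.631 × 0.03125 = 0.05097 mg/L

0.051 mg/L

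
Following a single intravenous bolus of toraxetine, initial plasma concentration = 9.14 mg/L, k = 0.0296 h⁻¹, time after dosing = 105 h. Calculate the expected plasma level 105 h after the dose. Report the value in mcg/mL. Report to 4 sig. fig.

C = C₀ · e^(−k·t) = 9.140 × e^(−0.02960 × 105)
  = 9.140 × 0.04469 = 0.4085 mg/L
(0.4085 mg/L = 0.4085 mcg/mL)

0.4085 mcg/mL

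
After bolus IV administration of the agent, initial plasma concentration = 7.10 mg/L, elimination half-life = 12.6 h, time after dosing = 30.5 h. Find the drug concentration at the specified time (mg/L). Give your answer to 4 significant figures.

1.326 mg/L

k = ln2 / t½ = 0.693147 / 12.6 = 0.05501 h⁻¹
C = C₀ · e^(−k·t) = 7.100 × e^(−0.05501 × 30.5)
  = 7.100 × 0.1868 = 1.326 mg/L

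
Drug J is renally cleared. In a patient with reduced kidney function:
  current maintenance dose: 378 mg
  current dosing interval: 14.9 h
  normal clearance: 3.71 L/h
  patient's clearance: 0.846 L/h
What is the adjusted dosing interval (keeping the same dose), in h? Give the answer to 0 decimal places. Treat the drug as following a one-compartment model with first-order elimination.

65 h

To keep the same average steady-state level, dosing rate must scale with clearance.
CL ratio = 0.846 / 3.71 = 0.2280
New interval (same dose) = 14.9 / 0.2280 = 65.35 h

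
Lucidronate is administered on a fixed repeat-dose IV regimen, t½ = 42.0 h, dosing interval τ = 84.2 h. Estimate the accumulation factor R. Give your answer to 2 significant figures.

1.3

k = ln2 / t½ = 0.693147 / 42.0 = 0.01650 h⁻¹
e^(−kτ) = e^(−0.01650 × 84.2) = 0.2492
Accumulation ratio R = 1 / (1 − e^(−kτ)) = 1 / (1 − 0.2492) = 1.332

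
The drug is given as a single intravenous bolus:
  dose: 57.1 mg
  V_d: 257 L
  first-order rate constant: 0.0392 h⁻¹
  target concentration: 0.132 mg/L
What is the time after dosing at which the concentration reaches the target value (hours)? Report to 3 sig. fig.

13.3 h

C₀ = Dose / Vd = 57.10 / 257 = 0.2222 mg/L
t = ln(C₀ / C) / k = ln(0.2222 / 0.132) / 0.03920
  = ln(1.683) / 0.03920 = 0.5206 / 0.03920 = 13.28 h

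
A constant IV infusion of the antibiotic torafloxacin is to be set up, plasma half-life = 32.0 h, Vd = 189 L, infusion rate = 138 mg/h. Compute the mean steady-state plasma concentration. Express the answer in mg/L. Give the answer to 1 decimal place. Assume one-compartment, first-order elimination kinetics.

k = ln2 / t½ = 0.693147 / 32.0 = 0.02166 h⁻¹
CL = k × Vd = 0.02166 × 189 = 4.094 L/h
At steady state Css = R₀ / CL = 138 / 4.094 = 33.71 mg/L

33.7 mg/L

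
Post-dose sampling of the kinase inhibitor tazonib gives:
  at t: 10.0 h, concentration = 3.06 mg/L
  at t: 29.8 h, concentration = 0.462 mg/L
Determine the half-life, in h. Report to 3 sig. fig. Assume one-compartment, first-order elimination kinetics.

k = ln(C₁/C₂) / (t₂ − t₁) = ln(3.06/0.462) / (29.8 − 10.0)
  = 1.891 / 19.80 = 0.09551 h⁻¹
t½ = ln2 / k = 0.693147 / 0.09551 = 7.257 h

7.26 h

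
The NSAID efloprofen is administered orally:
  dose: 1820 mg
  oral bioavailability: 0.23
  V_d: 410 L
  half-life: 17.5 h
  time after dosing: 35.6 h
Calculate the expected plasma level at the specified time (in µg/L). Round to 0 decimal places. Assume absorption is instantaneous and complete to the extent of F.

249 µg/L

Amount reaching circulation = F × Dose = 0.23 × 1820 = 418.6 mg
C₀ = F·Dose / Vd = 418.6 / 410 = 1.021 mg/L
k = ln2 / t½ = 0.693147 / 17.5 = 0.03961 h⁻¹
C = C₀ · e^(−k·t) = 1.021 × e^(−0.03961 × 35.6)
  = 1.021 × 0.2441 = 0.2492 mg/L
Convert: 0.2492 mg/L × 1000 = 249.2 µg/L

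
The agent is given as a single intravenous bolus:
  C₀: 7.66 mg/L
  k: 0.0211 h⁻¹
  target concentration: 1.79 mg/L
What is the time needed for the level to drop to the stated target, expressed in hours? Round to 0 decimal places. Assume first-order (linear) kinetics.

t = ln(C₀ / C) / k = ln(7.660 / 1.79) / 0.02110
  = ln(4.279) / 0.02110 = 1.454 / 0.02110 = 68.91 h

69 h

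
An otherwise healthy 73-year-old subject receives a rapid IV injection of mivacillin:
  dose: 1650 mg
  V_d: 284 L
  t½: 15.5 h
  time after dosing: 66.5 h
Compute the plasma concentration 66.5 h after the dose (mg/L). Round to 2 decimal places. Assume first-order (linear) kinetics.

C₀ = Dose / Vd = 1650 / 284 = 5.810 mg/L
k = ln2 / t½ = 0.693147 / 15.5 = 0.04472 h⁻¹
C = C₀ · e^(−k·t) = 5.810 × e^(−0.04472 × 66.5)
  = 5.810 × 0.05110 = 0.2969 mg/L

0.30 mg/L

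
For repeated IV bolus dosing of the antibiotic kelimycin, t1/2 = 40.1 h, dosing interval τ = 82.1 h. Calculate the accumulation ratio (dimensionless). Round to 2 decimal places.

1.32

k = ln2 / t½ = 0.693147 / 40.1 = 0.01729 h⁻¹
e^(−kτ) = e^(−0.01729 × 82.1) = 0.2418
Accumulation ratio R = 1 / (1 − e^(−kτ)) = 1 / (1 − 0.2418) = 1.319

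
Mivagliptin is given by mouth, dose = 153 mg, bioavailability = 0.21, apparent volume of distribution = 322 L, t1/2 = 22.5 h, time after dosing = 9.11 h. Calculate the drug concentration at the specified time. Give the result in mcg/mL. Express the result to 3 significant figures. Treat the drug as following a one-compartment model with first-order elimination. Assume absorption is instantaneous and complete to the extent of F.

0.0754 mcg/mL

Amount reaching circulation = F × Dose = 0.21 × 153.0 = 32.13 mg
C₀ = F·Dose / Vd = 32.13 / 322 = 0.09978 mg/L
k = ln2 / t½ = 0.693147 / 22.5 = 0.03081 h⁻¹
C = C₀ · e^(−k·t) = 0.09978 × e^(−0.03081 × 9.11)
  = 0.09978 × 0.7553 = 0.07536 mg/L
(0.07536 mg/L = 0.07536 mcg/mL)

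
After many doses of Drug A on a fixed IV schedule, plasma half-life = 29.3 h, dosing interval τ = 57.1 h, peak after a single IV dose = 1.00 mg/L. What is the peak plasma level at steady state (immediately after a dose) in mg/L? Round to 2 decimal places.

k = ln2 / t½ = 0.693147 / 29.3 = 0.02366 h⁻¹
e^(−kτ) = e^(−0.02366 × 57.1) = 0.2590
Accumulation ratio R = 1 / (1 − e^(−kτ)) = 1 / (1 − 0.2590) = 1.350
Steady-state peak = C₀ × R = 1.00 × 1.350 = 1.350 mg/L

1.35 mg/L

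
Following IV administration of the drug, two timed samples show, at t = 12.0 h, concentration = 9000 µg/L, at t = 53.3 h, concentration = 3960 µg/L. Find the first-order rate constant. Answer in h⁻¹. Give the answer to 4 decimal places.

k = ln(C₁/C₂) / (t₂ − t₁) = ln(9000/3960) / (53.3 − 12.0)
  = 0.8210 / 41.30 = 0.01988 h⁻¹

0.0199 h⁻¹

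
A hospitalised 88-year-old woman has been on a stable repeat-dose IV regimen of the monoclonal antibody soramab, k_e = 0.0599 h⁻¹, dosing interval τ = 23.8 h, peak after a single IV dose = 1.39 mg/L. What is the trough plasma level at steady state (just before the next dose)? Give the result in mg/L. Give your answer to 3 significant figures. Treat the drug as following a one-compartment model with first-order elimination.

0.440 mg/L

e^(−kτ) = e^(−0.05990 × 23.8) = 0.2404
Accumulation ratio R = 1 / (1 − e^(−kτ)) = 1 / (1 − 0.2404) = 1.316
Steady-state trough = C₀ × R × e^(−kτ) = 1.39 × 1.316 × 0.2404 = 0.4397 mg/L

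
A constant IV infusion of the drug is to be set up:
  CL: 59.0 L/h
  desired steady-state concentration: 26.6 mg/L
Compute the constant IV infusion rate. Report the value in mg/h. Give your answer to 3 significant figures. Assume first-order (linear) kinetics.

1570 mg/h

At steady state, infusion rate R₀ = Css × CL = 26.6 × 59.00 = 1569 mg/h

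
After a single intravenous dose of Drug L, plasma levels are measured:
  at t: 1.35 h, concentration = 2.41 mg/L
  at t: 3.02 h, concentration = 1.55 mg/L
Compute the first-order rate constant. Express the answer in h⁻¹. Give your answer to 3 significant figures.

k = ln(C₁/C₂) / (t₂ − t₁) = ln(2.41/1.55) / (3.02 − 1.35)
  = 0.4414 / 1.670 = 0.2643 h⁻¹

0.264 h⁻¹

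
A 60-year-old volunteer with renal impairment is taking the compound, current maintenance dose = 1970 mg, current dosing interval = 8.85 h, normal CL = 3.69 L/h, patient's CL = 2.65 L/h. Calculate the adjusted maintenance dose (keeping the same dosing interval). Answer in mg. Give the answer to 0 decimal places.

To keep the same average steady-state level, dosing rate must scale with clearance.
CL ratio = 2.65 / 3.69 = 0.7182
New dose (same interval) = 1970 × 0.7182 = 1415 mg

1415 mg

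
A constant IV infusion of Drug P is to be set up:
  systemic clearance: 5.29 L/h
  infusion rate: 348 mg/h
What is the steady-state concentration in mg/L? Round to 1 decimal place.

65.8 mg/L

At steady state Css = R₀ / CL = 348 / 5.290 = 65.78 mg/L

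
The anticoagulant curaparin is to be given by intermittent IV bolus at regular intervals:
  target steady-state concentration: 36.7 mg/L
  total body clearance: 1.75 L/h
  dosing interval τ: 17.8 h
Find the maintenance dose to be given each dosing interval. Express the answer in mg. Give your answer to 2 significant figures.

1100 mg

At steady state, Dose/τ = Css × CL.
Dose = Css × CL × τ = 36.7 × 1.750 × 17.8 = 1143 mg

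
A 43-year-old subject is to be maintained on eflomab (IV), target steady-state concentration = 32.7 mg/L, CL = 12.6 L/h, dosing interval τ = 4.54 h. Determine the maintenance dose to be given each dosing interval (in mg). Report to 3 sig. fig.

1870 mg

At steady state, Dose/τ = Css × CL.
Dose = Css × CL × τ = 32.7 × 12.60 × 4.54 = 1871 mg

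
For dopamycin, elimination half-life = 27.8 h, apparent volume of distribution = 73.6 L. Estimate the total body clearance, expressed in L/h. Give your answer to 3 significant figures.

1.84 L/h

k = ln2 / t½ = 0.693147 / 27.8 = 0.02493 h⁻¹
CL = k × Vd = 0.02493 × 73.6 = 1.835 L/h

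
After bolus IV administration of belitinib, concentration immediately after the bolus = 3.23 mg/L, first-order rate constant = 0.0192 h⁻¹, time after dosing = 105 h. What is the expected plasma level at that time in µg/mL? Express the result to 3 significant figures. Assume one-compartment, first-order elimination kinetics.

0.430 µg/mL

C = C₀ · e^(−k·t) = 3.230 × e^(−0.01920 × 105)
  = 3.230 × 0.1332 = 0.4302 mg/L
(0.4302 mg/L = 0.4302 µg/mL)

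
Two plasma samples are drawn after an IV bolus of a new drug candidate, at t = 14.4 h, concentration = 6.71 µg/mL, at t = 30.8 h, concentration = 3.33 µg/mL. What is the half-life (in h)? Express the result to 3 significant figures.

k = ln(C₁/C₂) / (t₂ − t₁) = ln(6.71/3.33) / (30.8 − 14.4)
  = 0.7006 / 16.40 = 0.04272 h⁻¹
t½ = ln2 / k = 0.693147 / 0.04272 = 16.23 h

16.2 h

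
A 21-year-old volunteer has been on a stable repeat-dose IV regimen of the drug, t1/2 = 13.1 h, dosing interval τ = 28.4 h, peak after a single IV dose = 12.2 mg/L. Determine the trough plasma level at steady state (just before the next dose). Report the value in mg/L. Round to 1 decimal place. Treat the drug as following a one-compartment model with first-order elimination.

k = ln2 / t½ = 0.693147 / 13.1 = 0.05291 h⁻¹
e^(−kτ) = e^(−0.05291 × 28.4) = 0.2225
Accumulation ratio R = 1 / (1 − e^(−kτ)) = 1 / (1 − 0.2225) = 1.286
Steady-state trough = C₀ × R × e^(−kτ) = 12.2 × 1.286 × 0.2225 = 3.491 mg/L

3.5 mg/L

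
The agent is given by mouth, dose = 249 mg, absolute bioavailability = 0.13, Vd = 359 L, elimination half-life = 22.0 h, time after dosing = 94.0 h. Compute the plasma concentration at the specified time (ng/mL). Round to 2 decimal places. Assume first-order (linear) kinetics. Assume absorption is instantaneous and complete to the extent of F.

4.66 ng/mL

Amount reaching circulation = F × Dose = 0.13 × 249.0 = 32.37 mg
C₀ = F·Dose / Vd = 32.37 / 359 = 0.09017 mg/L
k = ln2 / t½ = 0.693147 / 22.0 = 0.03151 h⁻¹
C = C₀ · e^(−k·t) = 0.09017 × e^(−0.03151 × 94.0)
  = 0.09017 × 0.05172 = 0.004664 mg/L
Convert: 0.004664 mg/L × 1000 = 4.664 ng/mL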